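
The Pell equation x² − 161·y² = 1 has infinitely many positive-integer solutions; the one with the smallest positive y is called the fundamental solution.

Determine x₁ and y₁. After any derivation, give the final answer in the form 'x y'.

11775 928

√161 = [12; 1,2,4,1,2,1,4,2,1,24, …], period ℓ=10 (even) → k=9
step 0: (12, 1)  from 12·(1,0) + (0,1)
step 1: (13, 1)  from 1·(12,1) + (1,0)
…
step 4: (203, 16)  from 1·(165,13) + (38,3)
step 5: (571, 45)  from 2·(203,16) + (165,13)
step 6: (774, 61)  from 1·(571,45) + (203,16)
step 7: (3667, 289)  from 4·(774,61) + (571,45)
step 8: (8108, 639)  from 2·(3667,289) + (774,61)
step 9: (11775, 928)  from 1·(8108,639) + (3667,289)
fundamental: x₁=11775, y₁=928  (since 138650625 − 161·861184 = 1)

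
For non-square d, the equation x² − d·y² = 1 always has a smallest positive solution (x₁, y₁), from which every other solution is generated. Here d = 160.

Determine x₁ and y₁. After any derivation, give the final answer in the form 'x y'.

[12; 1,1,1,5,1,1,1,24] for √160; ℓ=8 ⇒ convergent index 7
i=0: a=12 ⇒ p=12, q=1
i=1: a=1 ⇒ p=13, q=1
i=2: a=1 ⇒ p=25, q=2
i=3: a=1 ⇒ p=38, q=3
i=4: a=5 ⇒ p=215, q=17
i=5: a=1 ⇒ p=253, q=20
i=6: a=1 ⇒ p=468, q=37
i=7: a=1 ⇒ p=721, q=57
fundamental: x₁=721, y₁=57  (since 519841 − 160·3249 = 1)

721 57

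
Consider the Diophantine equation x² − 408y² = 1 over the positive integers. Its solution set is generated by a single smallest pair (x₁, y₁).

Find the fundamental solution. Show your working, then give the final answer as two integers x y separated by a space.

[20; 5,40] for √408; ℓ=2 ⇒ convergent index 1
a_0=20:  p_0=20·1+0=20,  q_0=20·0+1=1
a_1=5:  p_1=5·20+1=101,  q_1=5·1+0=5
fundamental: x₁=101, y₁=5  (since 10201 − 408·25 = 1)

101 5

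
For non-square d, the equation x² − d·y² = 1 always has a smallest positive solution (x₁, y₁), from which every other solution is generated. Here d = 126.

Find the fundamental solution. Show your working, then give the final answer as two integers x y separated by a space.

449 40

[11; 4,2,4,22] for √126; ℓ=4 ⇒ convergent index 3
a_0=11:  p_0=11·1+0=11,  q_0=11·0+1=1
a_1=4:  p_1=4·11+1=45,  q_1=4·1+0=4
a_2=2:  p_2=2·45+11=101,  q_2=2·4+1=9
a_3=4:  p_3=4·101+45=449,  q_3=4·9+4=40
fundamental: x₁=449, y₁=40  (since 201601 − 126·1600 = 1)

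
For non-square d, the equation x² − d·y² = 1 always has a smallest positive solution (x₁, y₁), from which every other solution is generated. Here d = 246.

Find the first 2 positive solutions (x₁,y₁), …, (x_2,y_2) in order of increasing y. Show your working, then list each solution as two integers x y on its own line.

88805 5662
15772656049 1005627820

d=246: √d = [15; 1,2,5,1,14,1,5,2,1,30] (ℓ=10, even), read p_9/q_9
k=0  a_k=15  p_k/q_k = 15/1
k=1  a_k=1  p_k/q_k = 16/1
k=2  a_k=2  p_k/q_k = 47/3
…
k=4  a_k=1  p_k/q_k = 298/19
…
k=6  a_k=1  p_k/q_k = 4721/301
k=7  a_k=5  p_k/q_k = 28028/1787
k=8  a_k=2  p_k/q_k = 60777/3875
k=9  a_k=1  p_k/q_k = 88805/5662
→ (88805, 5662).  Check: 88805²=7886328025, 246·5662²=7886328024, difference 1.
(x_2, y_2) = (88805·88805 + 246·5662·5662, 88805·5662 + 5662·88805) = (15772656049, 1005627820)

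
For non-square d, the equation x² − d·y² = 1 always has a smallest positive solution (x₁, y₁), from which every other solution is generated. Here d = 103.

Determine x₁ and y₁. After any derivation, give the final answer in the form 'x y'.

√103 → a₀=10, period (6,1,2,1,1,9,1,1,2,1,6,20); ℓ=12 even so k=11
a_0=10:  p_0=10·1+0=10,  q_0=10·0+1=1
a_1=6:  p_1=6·10+1=61,  q_1=6·1+0=6
a_2=1:  p_2=1·61+10=71,  q_2=1·6+1=7
a_3=2:  p_3=2·71+61=203,  q_3=2·7+6=20
a_4=1:  p_4=1·203+71=274,  q_4=1·20+7=27
…
a_6=9:  p_6=9·477+274=4567,  q_6=9·47+27=450
…
a_8=1:  p_8=1·5044+4567=9611,  q_8=1·497+450=947
a_9=2:  p_9=2·9611+5044=24266,  q_9=2·947+497=2391
a_10=1:  p_10=1·24266+9611=33877,  q_10=1·2391+947=3338
a_11=6:  p_11=6·33877+24266=227528,  q_11=6·3338+2391=22419
fundamental: x₁=227528, y₁=22419  (since 51768990784 − 103·502611561 = 1)

227528 22419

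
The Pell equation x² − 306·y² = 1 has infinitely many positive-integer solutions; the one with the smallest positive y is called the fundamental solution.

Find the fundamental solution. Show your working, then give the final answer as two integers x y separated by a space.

35 2

√306 = [17; 2,34, …], period ℓ=2 (even) → k=1
step 0: (17, 1)  from 17·(1,0) + (0,1)
step 1: (35, 2)  from 2·(17,1) + (1,0)
fundamental: x₁=35, y₁=2  (since 1225 − 306·4 = 1)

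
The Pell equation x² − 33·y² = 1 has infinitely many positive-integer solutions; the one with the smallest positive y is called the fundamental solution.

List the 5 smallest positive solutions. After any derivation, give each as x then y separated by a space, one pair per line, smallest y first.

23 4
1057 184
48599 8460
2234497 388976
102738263 17884436

√33 → a₀=5, period (1,2,1,10); ℓ=4 even so k=3
a_0=5:  p_0=5·1+0=5,  q_0=5·0+1=1
…
a_2=2:  p_2=2·6+5=17,  q_2=2·1+1=3
a_3=1:  p_3=1·17+6=23,  q_3=1·3+1=4
(x₁, y₁) = (23, 4);  23² − 33·4² = 1 ✓
n=2: (23,4)∘(23,4) = (23·23+33·4·4, 23·4+4·23) = (1057,184)
n=3: (1057,184)∘(23,4) = (23·1057+33·4·184, 23·184+4·1057) = (48599,8460)
n=4: (48599,8460)∘(23,4) = (23·48599+33·4·8460, 23·8460+4·48599) = (2234497,388976)
n=5: (2234497,388976)∘(23,4) = (23·2234497+33·4·388976, 23·388976+4·2234497) = (102738263,17884436)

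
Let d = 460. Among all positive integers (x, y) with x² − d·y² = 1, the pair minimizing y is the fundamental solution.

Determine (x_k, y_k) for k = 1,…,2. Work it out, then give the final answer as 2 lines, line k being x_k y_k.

2535751 118230
12860066268001 599603681460

√460 → a₀=21, period (2,4,3,1,2,10,2,1,3,4,2,42); ℓ=12 even so k=11
i=0: a=21 ⇒ p=21, q=1
i=1: a=2 ⇒ p=43, q=2
…
i=3: a=3 ⇒ p=622, q=29
i=4: a=1 ⇒ p=815, q=38
i=5: a=2 ⇒ p=2252, q=105
i=6: a=10 ⇒ p=23335, q=1088
i=7: a=2 ⇒ p=48922, q=2281
i=8: a=1 ⇒ p=72257, q=3369
i=9: a=3 ⇒ p=265693, q=12388
i=10: a=4 ⇒ p=1135029, q=52921
i=11: a=2 ⇒ p=2535751, q=118230
→ (2535751, 118230).  Check: 2535751²=6430033134001, 460·118230²=6430033134000, difference 1.
n=2: (2535751,118230)∘(2535751,118230) = (2535751·2535751+460·118230·118230, 2535751·118230+118230·2535751) = (12860066268001,599603681460)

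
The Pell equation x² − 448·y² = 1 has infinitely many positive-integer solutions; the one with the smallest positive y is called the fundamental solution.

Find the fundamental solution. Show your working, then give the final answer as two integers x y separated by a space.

127 6

[21; 6,42] for √448; ℓ=2 ⇒ convergent index 1
step 0: (21, 1)  from 21·(1,0) + (0,1)
step 1: (127, 6)  from 6·(21,1) + (1,0)
fundamental: x₁=127, y₁=6  (since 16129 − 448·36 = 1)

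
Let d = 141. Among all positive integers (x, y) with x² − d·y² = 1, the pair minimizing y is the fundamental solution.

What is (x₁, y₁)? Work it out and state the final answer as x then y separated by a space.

√141 = [11; 1,6,1,22, …], period ℓ=4 (even) → k=3
k=0  a_k=11  p_k/q_k = 11/1
…
k=2  a_k=6  p_k/q_k = 83/7
k=3  a_k=1  p_k/q_k = 95/8
(x₁, y₁) = (95, 8);  95² − 141·8² = 1 ✓

95 8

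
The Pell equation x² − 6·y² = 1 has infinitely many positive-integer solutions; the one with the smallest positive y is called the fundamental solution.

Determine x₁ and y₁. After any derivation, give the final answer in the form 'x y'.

5 2

√6 → a₀=2, period (2,4); ℓ=2 even so k=1
i=0: a=2 ⇒ p=2, q=1
i=1: a=2 ⇒ p=5, q=2
→ (5, 2).  Check: 5²=25, 6·2²=24, difference 1.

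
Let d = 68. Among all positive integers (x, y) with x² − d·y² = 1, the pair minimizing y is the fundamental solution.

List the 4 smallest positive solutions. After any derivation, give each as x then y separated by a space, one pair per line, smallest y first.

√68 → a₀=8, period (4,16); ℓ=2 even so k=1
k=0  a_k=8  p_k/q_k = 8/1
k=1  a_k=4  p_k/q_k = 33/4
(x₁, y₁) = (33, 4);  33² − 68·4² = 1 ✓
k=2:  x_2 = 33·33+68·4·4 = 2177,  y_2 = 33·4+4·33 = 264
k=3:  x_3 = 33·2177+68·4·264 = 143649,  y_3 = 33·264+4·2177 = 17420
k=4:  x_4 = 33·143649+68·4·17420 = 9478657,  y_4 = 33·17420+4·143649 = 1149456

33 4
2177 264
143649 17420
9478657 1149456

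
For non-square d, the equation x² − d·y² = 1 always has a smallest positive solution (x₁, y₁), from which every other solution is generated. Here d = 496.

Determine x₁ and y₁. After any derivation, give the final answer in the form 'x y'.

4620799 207480

d=496: √d = [22; 3,1,2,4,1,…,1,3,44] (ℓ=16, even), read p_15/q_15
i=0: a=22 ⇒ p=22, q=1
i=1: a=3 ⇒ p=67, q=3
…
i=5: a=1 ⇒ p=1314, q=59
…
i=8: a=2 ⇒ p=14543, q=653
i=9: a=2 ⇒ p=35166, q=1579
i=10: a=1 ⇒ p=49709, q=2232
…
i=14: a=1 ⇒ p=1252502, q=56239
i=15: a=3 ⇒ p=4620799, q=207480
fundamental: x₁=4620799, y₁=207480  (since 21351783398401 − 496·43047950400 = 1)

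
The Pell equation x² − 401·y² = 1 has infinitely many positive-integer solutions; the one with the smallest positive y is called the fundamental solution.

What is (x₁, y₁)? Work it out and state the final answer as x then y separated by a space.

801 40

d=401: √d = [20; 40] (ℓ=1, odd), read p_1/q_1
k=0  a_k=20  p_k/q_k = 20/1
k=1  a_k=40  p_k/q_k = 801/40
fundamental: x₁=801, y₁=40  (since 641601 − 401·1600 = 1)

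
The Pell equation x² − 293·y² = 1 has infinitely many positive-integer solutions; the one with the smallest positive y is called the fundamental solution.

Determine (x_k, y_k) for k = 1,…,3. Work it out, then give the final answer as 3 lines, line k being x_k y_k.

√293 → a₀=17, period (8,1,1,8,34); ℓ=5 odd so k=9
i=0: a=17 ⇒ p=17, q=1
i=1: a=8 ⇒ p=137, q=8
i=2: a=1 ⇒ p=154, q=9
i=3: a=1 ⇒ p=291, q=17
i=4: a=8 ⇒ p=2482, q=145
i=5: a=34 ⇒ p=84679, q=4947
i=6: a=8 ⇒ p=679914, q=39721
i=7: a=1 ⇒ p=764593, q=44668
i=8: a=1 ⇒ p=1444507, q=84389
i=9: a=8 ⇒ p=12320649, q=719780
→ (12320649, 719780).  Check: 12320649²=151798391781201, 293·719780²=151798391781200, difference 1.
k=2:  x_2 = 12320649·12320649+293·719780·719780 = 303596783562401,  y_2 = 12320649·719780+719780·12320649 = 17736313474440
k=3:  x_3 = 12320649·303596783562401+293·719780·17736313474440 = 7481018815602612315849,  y_3 = 12320649·17736313474440+719780·303596783562401 = 437045785745090703340

12320649 719780
303596783562401 17736313474440
7481018815602612315849 437045785745090703340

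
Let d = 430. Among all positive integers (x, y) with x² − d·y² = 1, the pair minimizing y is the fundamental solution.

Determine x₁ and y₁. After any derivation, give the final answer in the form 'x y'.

√430 = [20; 1,2,1,3,1,…,2,1,40, …], period ℓ=14 (even) → k=13
k=0  a_k=20  p_k/q_k = 20/1
…
k=3  a_k=1  p_k/q_k = 83/4
…
k=7  a_k=8  p_k/q_k = 21794/1051
…
k=9  a_k=1  p_k/q_k = 155233/7486
…
k=11  a_k=1  p_k/q_k = 754371/36379
k=12  a_k=2  p_k/q_k = 2107880/101651
k=13  a_k=1  p_k/q_k = 2862251/138030
fundamental: x₁=2862251, y₁=138030  (since 8192480787001 − 430·19052280900 = 1)

2862251 138030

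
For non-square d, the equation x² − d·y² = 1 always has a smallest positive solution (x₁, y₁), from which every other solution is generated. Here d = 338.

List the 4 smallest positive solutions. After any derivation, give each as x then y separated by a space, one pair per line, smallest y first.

114243 6214
26102926097 1419812004
5964153172084899 324407165539730
1362725501650887306817 74122495624090936776

[18; 2,1,1,2,36] for √338; ℓ=5 ⇒ convergent index 9
a_0=18:  p_0=18·1+0=18,  q_0=18·0+1=1
a_1=2:  p_1=2·18+1=37,  q_1=2·1+0=2
a_2=1:  p_2=1·37+18=55,  q_2=1·2+1=3
a_3=1:  p_3=1·55+37=92,  q_3=1·3+2=5
…
a_5=36:  p_5=36·239+92=8696,  q_5=36·13+5=473
a_6=2:  p_6=2·8696+239=17631,  q_6=2·473+13=959
a_7=1:  p_7=1·17631+8696=26327,  q_7=1·959+473=1432
a_8=1:  p_8=1·26327+17631=43958,  q_8=1·1432+959=2391
a_9=2:  p_9=2·43958+26327=114243,  q_9=2·2391+1432=6214
fundamental: x₁=114243, y₁=6214  (since 13051463049 − 338·38613796 = 1)
n=2: (114243,6214)∘(114243,6214) = (114243·114243+338·6214·6214, 114243·6214+6214·114243) = (26102926097,1419812004)
n=3: (26102926097,1419812004)∘(114243,6214) = (114243·26102926097+338·6214·1419812004, 114243·1419812004+6214·26102926097) = (5964153172084899,324407165539730)
n=4: (5964153172084899,324407165539730)∘(114243,6214) = (114243·5964153172084899+338·6214·324407165539730, 114243·324407165539730+6214·5964153172084899) = (1362725501650887306817,74122495624090936776)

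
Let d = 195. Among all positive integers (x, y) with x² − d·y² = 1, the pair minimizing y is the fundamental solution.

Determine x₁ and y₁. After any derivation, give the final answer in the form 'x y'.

√195 → a₀=13, period (1,26); ℓ=2 even so k=1
a_0=13:  p_0=13·1+0=13,  q_0=13·0+1=1
a_1=1:  p_1=1·13+1=14,  q_1=1·1+0=1
fundamental: x₁=14, y₁=1  (since 196 − 195·1 = 1)

14 1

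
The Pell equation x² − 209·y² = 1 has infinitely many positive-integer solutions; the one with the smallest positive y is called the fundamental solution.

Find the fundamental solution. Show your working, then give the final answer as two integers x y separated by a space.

46551 3220

d=209: √d = [14; 2,5,3,2,3,5,2,28] (ℓ=8, even), read p_7/q_7
a_0=14:  p_0=14·1+0=14,  q_0=14·0+1=1
…
a_2=5:  p_2=5·29+14=159,  q_2=5·2+1=11
a_3=3:  p_3=3·159+29=506,  q_3=3·11+2=35
a_4=2:  p_4=2·506+159=1171,  q_4=2·35+11=81
a_5=3:  p_5=3·1171+506=4019,  q_5=3·81+35=278
a_6=5:  p_6=5·4019+1171=21266,  q_6=5·278+81=1471
a_7=2:  p_7=2·21266+4019=46551,  q_7=2·1471+278=3220
fundamental: x₁=46551, y₁=3220  (since 2166995601 − 209·10368400 = 1)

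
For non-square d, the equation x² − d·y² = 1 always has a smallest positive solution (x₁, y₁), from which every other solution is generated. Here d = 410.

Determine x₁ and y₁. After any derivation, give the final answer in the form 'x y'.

81 4

[20; 4,40] for √410; ℓ=2 ⇒ convergent index 1
step 0: (20, 1)  from 20·(1,0) + (0,1)
step 1: (81, 4)  from 4·(20,1) + (1,0)
→ (81, 4).  Check: 81²=6561, 410·4²=6560, difference 1.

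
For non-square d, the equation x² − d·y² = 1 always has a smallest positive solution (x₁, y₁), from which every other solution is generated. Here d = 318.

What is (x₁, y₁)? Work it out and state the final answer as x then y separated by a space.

[17; 1,4,1,34] for √318; ℓ=4 ⇒ convergent index 3
k=0  a_k=17  p_k/q_k = 17/1
k=1  a_k=1  p_k/q_k = 18/1
k=2  a_k=4  p_k/q_k = 89/5
k=3  a_k=1  p_k/q_k = 107/6
fundamental: x₁=107, y₁=6  (since 11449 − 318·36 = 1)

107 6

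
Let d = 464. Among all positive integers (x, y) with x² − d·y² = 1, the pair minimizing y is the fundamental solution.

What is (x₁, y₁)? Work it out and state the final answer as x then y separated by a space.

[21; 1,1,5,1,1,1,5,1,1,42] for √464; ℓ=10 ⇒ convergent index 9
i=0: a=21 ⇒ p=21, q=1
i=1: a=1 ⇒ p=22, q=1
…
i=7: a=5 ⇒ p=4502, q=209
i=8: a=1 ⇒ p=5299, q=246
i=9: a=1 ⇒ p=9801, q=455
→ (9801, 455).  Check: 9801²=96059601, 464·455²=96059600, difference 1.

9801 455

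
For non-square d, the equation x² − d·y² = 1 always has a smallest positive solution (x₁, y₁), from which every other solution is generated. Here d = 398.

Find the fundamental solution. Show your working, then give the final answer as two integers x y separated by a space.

[19; 1,18,1,38] for √398; ℓ=4 ⇒ convergent index 3
step 0: (19, 1)  from 19·(1,0) + (0,1)
step 1: (20, 1)  from 1·(19,1) + (1,0)
step 2: (379, 19)  from 18·(20,1) + (19,1)
step 3: (399, 20)  from 1·(379,19) + (20,1)
(x₁, y₁) = (399, 20);  399² − 398·20² = 1 ✓

399 20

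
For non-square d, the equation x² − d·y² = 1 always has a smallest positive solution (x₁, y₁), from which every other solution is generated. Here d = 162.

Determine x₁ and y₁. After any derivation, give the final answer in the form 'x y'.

19601 1540

√162 = [12; 1,2,1,2,12,2,1,2,1,24, …], period ℓ=10 (even) → k=9
i=0: a=12 ⇒ p=12, q=1
…
i=8: a=2 ⇒ p=14268, q=1121
i=9: a=1 ⇒ p=19601, q=1540
(x₁, y₁) = (19601, 1540);  19601² − 162·1540² = 1 ✓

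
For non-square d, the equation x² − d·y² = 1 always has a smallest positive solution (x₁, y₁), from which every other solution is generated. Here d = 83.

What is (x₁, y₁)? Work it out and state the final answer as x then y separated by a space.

82 9

√83 → a₀=9, period (9,18); ℓ=2 even so k=1
a_0=9:  p_0=9·1+0=9,  q_0=9·0+1=1
a_1=9:  p_1=9·9+1=82,  q_1=9·1+0=9
(x₁, y₁) = (82, 9);  82² − 83·9² = 1 ✓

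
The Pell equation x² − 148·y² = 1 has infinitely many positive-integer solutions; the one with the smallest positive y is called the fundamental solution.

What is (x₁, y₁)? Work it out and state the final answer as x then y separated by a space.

d=148: √d = [12; 6,24] (ℓ=2, even), read p_1/q_1
step 0: (12, 1)  from 12·(1,0) + (0,1)
step 1: (73, 6)  from 6·(12,1) + (1,0)
→ (73, 6).  Check: 73²=5329, 148·6²=5328, difference 1.

73 6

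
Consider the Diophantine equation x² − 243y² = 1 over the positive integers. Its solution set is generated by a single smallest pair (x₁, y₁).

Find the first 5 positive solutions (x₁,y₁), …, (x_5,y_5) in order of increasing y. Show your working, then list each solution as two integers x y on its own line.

70226 4505
9863382151 632736260
1385331749802026 88869073185015
194572614913330773601 12481839066348990520
27328112908421802064005626 1753099260457979343330025

√243 = [15; 1,1,2,3,15,3,2,1,1,30, …], period ℓ=10 (even) → k=9
a_0=15:  p_0=15·1+0=15,  q_0=15·0+1=1
a_1=1:  p_1=1·15+1=16,  q_1=1·1+0=1
a_2=1:  p_2=1·16+15=31,  q_2=1·1+1=2
…
a_7=2:  p_7=2·12424+4053=28901,  q_7=2·797+260=1854
a_8=1:  p_8=1·28901+12424=41325,  q_8=1·1854+797=2651
a_9=1:  p_9=1·41325+28901=70226,  q_9=1·2651+1854=4505
→ (70226, 4505).  Check: 70226²=4931691076, 243·4505²=4931691075, difference 1.
(70226+4505√243)^2 = 9863382151 + 632736260√243
(70226+4505√243)^3 = 1385331749802026 + 88869073185015√243
(70226+4505√243)^4 = 194572614913330773601 + 12481839066348990520√243
(70226+4505√243)^5 = 27328112908421802064005626 + 1753099260457979343330025√243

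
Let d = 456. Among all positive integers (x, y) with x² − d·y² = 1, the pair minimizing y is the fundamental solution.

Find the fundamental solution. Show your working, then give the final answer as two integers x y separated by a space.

[21; 2,1,4,1,2,42] for √456; ℓ=6 ⇒ convergent index 5
k=0  a_k=21  p_k/q_k = 21/1
…
k=3  a_k=4  p_k/q_k = 299/14
k=4  a_k=1  p_k/q_k = 363/17
k=5  a_k=2  p_k/q_k = 1025/48
(x₁, y₁) = (1025, 48);  1025² − 456·48² = 1 ✓

1025 48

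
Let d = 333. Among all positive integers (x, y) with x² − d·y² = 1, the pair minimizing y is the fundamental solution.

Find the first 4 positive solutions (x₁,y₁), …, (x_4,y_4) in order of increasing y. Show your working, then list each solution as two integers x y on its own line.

√333 → a₀=18, period (4,36); ℓ=2 even so k=1
i=0: a=18 ⇒ p=18, q=1
i=1: a=4 ⇒ p=73, q=4
fundamental: x₁=73, y₁=4  (since 5329 − 333·16 = 1)
(x_2, y_2) = (73·73 + 333·4·4, 73·4 + 4·73) = (10657, 584)
(x_3, y_3) = (73·10657 + 333·4·584, 73·584 + 4·10657) = (1555849, 85260)
(x_4, y_4) = (73·1555849 + 333·4·85260, 73·85260 + 4·1555849) = (227143297, 12447376)

73 4
10657 584
1555849 85260
227143297 12447376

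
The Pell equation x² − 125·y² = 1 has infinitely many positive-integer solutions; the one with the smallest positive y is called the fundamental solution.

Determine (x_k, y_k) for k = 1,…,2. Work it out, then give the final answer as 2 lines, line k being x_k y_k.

930249 83204
1730726404001 154800875592

√125 = [11; 5,1,1,5,22, …], period ℓ=5 (odd) → k=9
a_0=11:  p_0=11·1+0=11,  q_0=11·0+1=1
a_1=5:  p_1=5·11+1=56,  q_1=5·1+0=5
a_2=1:  p_2=1·56+11=67,  q_2=1·5+1=6
…
a_4=5:  p_4=5·123+67=682,  q_4=5·11+6=61
…
a_6=5:  p_6=5·15127+682=76317,  q_6=5·1353+61=6826
a_7=1:  p_7=1·76317+15127=91444,  q_7=1·6826+1353=8179
a_8=1:  p_8=1·91444+76317=167761,  q_8=1·8179+6826=15005
a_9=5:  p_9=5·167761+91444=930249,  q_9=5·15005+8179=83204
→ (930249, 83204).  Check: 930249²=865363202001, 125·83204²=865363202000, difference 1.
k=2:  x_2 = 930249·930249+125·83204·83204 = 1730726404001,  y_2 = 930249·83204+83204·930249 = 154800875592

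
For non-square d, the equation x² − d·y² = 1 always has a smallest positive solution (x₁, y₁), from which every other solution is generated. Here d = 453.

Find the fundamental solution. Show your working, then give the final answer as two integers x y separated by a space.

1653751 77700

[21; 3,1,1,10,14,10,1,1,3,42] for √453; ℓ=10 ⇒ convergent index 9
k=0  a_k=21  p_k/q_k = 21/1
k=1  a_k=3  p_k/q_k = 64/3
k=2  a_k=1  p_k/q_k = 85/4
…
k=8  a_k=1  p_k/q_k = 469329/22051
k=9  a_k=3  p_k/q_k = 1653751/77700
→ (1653751, 77700).  Check: 1653751²=2734892370001, 453·77700²=2734892370000, difference 1.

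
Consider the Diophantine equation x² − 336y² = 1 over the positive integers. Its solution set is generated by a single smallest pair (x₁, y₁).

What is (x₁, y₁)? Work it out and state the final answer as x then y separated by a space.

√336 → a₀=18, period (3,36); ℓ=2 even so k=1
k=0  a_k=18  p_k/q_k = 18/1
k=1  a_k=3  p_k/q_k = 55/3
(x₁, y₁) = (55, 3);  55² − 336·3² = 1 ✓

55 3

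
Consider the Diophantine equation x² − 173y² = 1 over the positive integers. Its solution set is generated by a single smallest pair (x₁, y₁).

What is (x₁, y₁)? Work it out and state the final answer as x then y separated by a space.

2499849 190060

√173 = [13; 6,1,1,6,26, …], period ℓ=5 (odd) → k=9
step 0: (13, 1)  from 13·(1,0) + (0,1)
step 1: (79, 6)  from 6·(13,1) + (1,0)
…
step 7: (205791, 15646)  from 1·(176552,13423) + (29239,2223)
step 8: (382343, 29069)  from 1·(205791,15646) + (176552,13423)
step 9: (2499849, 190060)  from 6·(382343,29069) + (205791,15646)
→ (2499849, 190060).  Check: 2499849²=6249245022801, 173·190060²=6249245022800, difference 1.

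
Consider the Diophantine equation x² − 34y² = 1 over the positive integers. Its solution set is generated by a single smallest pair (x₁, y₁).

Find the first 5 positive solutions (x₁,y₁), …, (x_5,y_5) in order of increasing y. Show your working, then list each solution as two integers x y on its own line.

d=34: √d = [5; 1,4,1,10] (ℓ=4, even), read p_3/q_3
k=0  a_k=5  p_k/q_k = 5/1
k=1  a_k=1  p_k/q_k = 6/1
k=2  a_k=4  p_k/q_k = 29/5
k=3  a_k=1  p_k/q_k = 35/6
→ (35, 6).  Check: 35²=1225, 34·6²=1224, difference 1.
(35+6√34)^2 = 2449 + 420√34
(35+6√34)^3 = 171395 + 29394√34
(35+6√34)^4 = 11995201 + 2057160√34
(35+6√34)^5 = 839492675 + 143971806√34

35 6
2449 420
171395 29394
11995201 2057160
839492675 143971806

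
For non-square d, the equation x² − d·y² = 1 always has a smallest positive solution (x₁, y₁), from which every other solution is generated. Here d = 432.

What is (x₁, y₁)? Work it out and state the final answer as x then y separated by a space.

1351 65

√432 → a₀=20, period (1,3,1,1,1,3,1,40); ℓ=8 even so k=7
a_0=20:  p_0=20·1+0=20,  q_0=20·0+1=1
a_1=1:  p_1=1·20+1=21,  q_1=1·1+0=1
a_2=3:  p_2=3·21+20=83,  q_2=3·1+1=4
a_3=1:  p_3=1·83+21=104,  q_3=1·4+1=5
a_4=1:  p_4=1·104+83=187,  q_4=1·5+4=9
a_5=1:  p_5=1·187+104=291,  q_5=1·9+5=14
a_6=3:  p_6=3·291+187=1060,  q_6=3·14+9=51
a_7=1:  p_7=1·1060+291=1351,  q_7=1·51+14=65
(x₁, y₁) = (1351, 65);  1351² − 432·65² = 1 ✓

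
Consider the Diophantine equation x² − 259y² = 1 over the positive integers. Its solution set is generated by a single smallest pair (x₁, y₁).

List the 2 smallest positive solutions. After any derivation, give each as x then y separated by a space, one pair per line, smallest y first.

[16; 10,1,2,3,4,3,2,1,10,32] for √259; ℓ=10 ⇒ convergent index 9
i=0: a=16 ⇒ p=16, q=1
…
i=2: a=1 ⇒ p=177, q=11
i=3: a=2 ⇒ p=515, q=32
…
i=8: a=1 ⇒ p=79196, q=4921
i=9: a=10 ⇒ p=847225, q=52644
→ (847225, 52644).  Check: 847225²=717790200625, 259·52644²=717790200624, difference 1.
k=2:  x_2 = 847225·847225+259·52644·52644 = 1435580401249,  y_2 = 847225·52644+52644·847225 = 89202625800

847225 52644
1435580401249 89202625800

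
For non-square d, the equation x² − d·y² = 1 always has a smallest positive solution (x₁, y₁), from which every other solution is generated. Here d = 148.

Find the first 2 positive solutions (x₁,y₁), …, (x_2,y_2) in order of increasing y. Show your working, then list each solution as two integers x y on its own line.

[12; 6,24] for √148; ℓ=2 ⇒ convergent index 1
a_0=12:  p_0=12·1+0=12,  q_0=12·0+1=1
a_1=6:  p_1=6·12+1=73,  q_1=6·1+0=6
→ (73, 6).  Check: 73²=5329, 148·6²=5328, difference 1.
n=2: (73,6)∘(73,6) = (73·73+148·6·6, 73·6+6·73) = (10657,876)

73 6
10657 876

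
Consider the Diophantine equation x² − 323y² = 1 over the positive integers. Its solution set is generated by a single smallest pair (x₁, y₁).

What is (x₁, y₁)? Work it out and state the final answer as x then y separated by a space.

18 1

[17; 1,34] for √323; ℓ=2 ⇒ convergent index 1
step 0: (17, 1)  from 17·(1,0) + (0,1)
step 1: (18, 1)  from 1·(17,1) + (1,0)
fundamental: x₁=18, y₁=1  (since 324 − 323·1 = 1)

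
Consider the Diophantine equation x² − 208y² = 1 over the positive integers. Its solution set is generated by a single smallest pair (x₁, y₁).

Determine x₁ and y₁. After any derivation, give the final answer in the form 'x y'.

649 45

[14; 2,2,1,2,2,28] for √208; ℓ=6 ⇒ convergent index 5
i=0: a=14 ⇒ p=14, q=1
…
i=2: a=2 ⇒ p=72, q=5
i=3: a=1 ⇒ p=101, q=7
i=4: a=2 ⇒ p=274, q=19
i=5: a=2 ⇒ p=649, q=45
(x₁, y₁) = (649, 45);  649² − 208·45² = 1 ✓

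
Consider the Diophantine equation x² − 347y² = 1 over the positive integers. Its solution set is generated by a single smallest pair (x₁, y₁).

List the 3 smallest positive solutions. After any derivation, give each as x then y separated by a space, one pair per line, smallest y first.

641602 34443
823306252807 44197395372
1056469876826312026 56714274530897445

d=347: √d = [18; 1,1,1,2,4,…,1,1,36] (ℓ=14, even), read p_13/q_13
a_0=18:  p_0=18·1+0=18,  q_0=18·0+1=1
a_1=1:  p_1=1·18+1=19,  q_1=1·1+0=1
…
a_7=17:  p_7=17·801+652=14269,  q_7=17·43+35=766
…
a_10=2:  p_10=2·74549+15070=164168,  q_10=2·4002+809=8813
a_11=1:  p_11=1·164168+74549=238717,  q_11=1·8813+4002=12815
a_12=1:  p_12=1·238717+164168=402885,  q_12=1·12815+8813=21628
a_13=1:  p_13=1·402885+238717=641602,  q_13=1·21628+12815=34443
fundamental: x₁=641602, y₁=34443  (since 411653126404 − 347·1186320249 = 1)
(x_2, y_2) = (641602·641602 + 347·34443·34443, 641602·34443 + 34443·641602) = (823306252807, 44197395372)
(x_3, y_3) = (641602·823306252807 + 347·34443·44197395372, 641602·44197395372 + 34443·823306252807) = (1056469876826312026, 56714274530897445)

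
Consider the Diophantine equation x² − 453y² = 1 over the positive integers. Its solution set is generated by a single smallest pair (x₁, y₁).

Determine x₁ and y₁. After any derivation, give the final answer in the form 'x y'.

1653751 77700

d=453: √d = [21; 3,1,1,10,14,10,1,1,3,42] (ℓ=10, even), read p_9/q_9
a_0=21:  p_0=21·1+0=21,  q_0=21·0+1=1
…
a_2=1:  p_2=1·64+21=85,  q_2=1·3+1=4
a_3=1:  p_3=1·85+64=149,  q_3=1·4+3=7
…
a_5=14:  p_5=14·1575+149=22199,  q_5=14·74+7=1043
…
a_8=1:  p_8=1·245764+223565=469329,  q_8=1·11547+10504=22051
a_9=3:  p_9=3·469329+245764=1653751,  q_9=3·22051+11547=77700
→ (1653751, 77700).  Check: 1653751²=2734892370001, 453·77700²=2734892370000, difference 1.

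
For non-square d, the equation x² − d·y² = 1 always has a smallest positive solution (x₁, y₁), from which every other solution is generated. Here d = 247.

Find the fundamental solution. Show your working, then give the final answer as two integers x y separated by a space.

85292 5427

[15; 1,2,1,1,9,1,9,1,1,2,1,30] for √247; ℓ=12 ⇒ convergent index 11
i=0: a=15 ⇒ p=15, q=1
…
i=4: a=1 ⇒ p=110, q=7
…
i=6: a=1 ⇒ p=1163, q=74
i=7: a=9 ⇒ p=11520, q=733
…
i=9: a=1 ⇒ p=24203, q=1540
i=10: a=2 ⇒ p=61089, q=3887
i=11: a=1 ⇒ p=85292, q=5427
(x₁, y₁) = (85292, 5427);  85292² − 247·5427² = 1 ✓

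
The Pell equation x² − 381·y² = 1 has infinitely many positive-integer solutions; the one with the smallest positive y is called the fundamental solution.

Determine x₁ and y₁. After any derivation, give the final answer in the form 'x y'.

1015 52

√381 → a₀=19, period (1,1,12,1,1,38); ℓ=6 even so k=5
i=0: a=19 ⇒ p=19, q=1
i=1: a=1 ⇒ p=20, q=1
…
i=3: a=12 ⇒ p=488, q=25
i=4: a=1 ⇒ p=527, q=27
i=5: a=1 ⇒ p=1015, q=52
→ (1015, 52).  Check: 1015²=1030225, 381·52²=1030224, difference 1.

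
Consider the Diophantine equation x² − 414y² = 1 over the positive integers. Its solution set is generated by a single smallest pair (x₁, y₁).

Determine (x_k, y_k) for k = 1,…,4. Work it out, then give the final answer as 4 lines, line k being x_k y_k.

d=414: √d = [20; 2,1,7,2,7,1,2,40] (ℓ=8, even), read p_7/q_7
k=0  a_k=20  p_k/q_k = 20/1
k=1  a_k=2  p_k/q_k = 41/2
k=2  a_k=1  p_k/q_k = 61/3
…
k=4  a_k=2  p_k/q_k = 997/49
k=5  a_k=7  p_k/q_k = 7447/366
k=6  a_k=1  p_k/q_k = 8444/415
k=7  a_k=2  p_k/q_k = 24335/1196
→ (24335, 1196).  Check: 24335²=592192225, 414·1196²=592192224, difference 1.
n=2: (24335,1196)∘(24335,1196) = (24335·24335+414·1196·1196, 24335·1196+1196·24335) = (1184384449,58209320)
n=3: (1184384449,58209320)∘(24335,1196) = (24335·1184384449+414·1196·58209320, 24335·58209320+1196·1184384449) = (57643991108495,2833047603204)
n=4: (57643991108495,2833047603204)∘(24335,1196) = (24335·57643991108495+414·1196·2833047603204, 24335·2833047603204+1196·57643991108495) = (2805533046066067201,137884426789729360)

24335 1196
1184384449 58209320
57643991108495 2833047603204
2805533046066067201 137884426789729360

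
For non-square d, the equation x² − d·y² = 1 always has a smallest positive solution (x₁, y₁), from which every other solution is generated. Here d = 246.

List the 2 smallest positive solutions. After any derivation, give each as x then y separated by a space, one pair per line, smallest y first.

88805 5662
15772656049 1005627820

[15; 1,2,5,1,14,1,5,2,1,30] for √246; ℓ=10 ⇒ convergent index 9
k=0  a_k=15  p_k/q_k = 15/1
k=1  a_k=1  p_k/q_k = 16/1
…
k=4  a_k=1  p_k/q_k = 298/19
…
k=8  a_k=2  p_k/q_k = 60777/3875
k=9  a_k=1  p_k/q_k = 88805/5662
(x₁, y₁) = (88805, 5662);  88805² − 246·5662² = 1 ✓
n=2: (88805,5662)∘(88805,5662) = (88805·88805+246·5662·5662, 88805·5662+5662·88805) = (15772656049,1005627820)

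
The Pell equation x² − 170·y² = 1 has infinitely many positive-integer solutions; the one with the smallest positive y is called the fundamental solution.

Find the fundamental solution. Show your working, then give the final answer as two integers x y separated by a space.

339 26

√170 → a₀=13, period (26); ℓ=1 odd so k=1
k=0  a_k=13  p_k/q_k = 13/1
k=1  a_k=26  p_k/q_k = 339/26
fundamental: x₁=339, y₁=26  (since 114921 − 170·676 = 1)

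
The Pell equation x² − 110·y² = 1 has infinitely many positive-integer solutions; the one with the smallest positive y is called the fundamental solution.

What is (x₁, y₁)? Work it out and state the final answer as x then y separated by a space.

21 2

[10; 2,20] for √110; ℓ=2 ⇒ convergent index 1
a_0=10:  p_0=10·1+0=10,  q_0=10·0+1=1
a_1=2:  p_1=2·10+1=21,  q_1=2·1+0=2
(x₁, y₁) = (21, 2);  21² − 110·2² = 1 ✓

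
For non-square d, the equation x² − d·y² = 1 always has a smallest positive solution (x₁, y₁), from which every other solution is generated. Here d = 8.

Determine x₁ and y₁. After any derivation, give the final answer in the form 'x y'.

[2; 1,4] for √8; ℓ=2 ⇒ convergent index 1
i=0: a=2 ⇒ p=2, q=1
i=1: a=1 ⇒ p=3, q=1
fundamental: x₁=3, y₁=1  (since 9 − 8·1 = 1)

3 1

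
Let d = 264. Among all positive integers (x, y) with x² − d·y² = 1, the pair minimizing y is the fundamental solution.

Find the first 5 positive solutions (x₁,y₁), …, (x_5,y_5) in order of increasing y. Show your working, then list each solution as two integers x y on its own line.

d=264: √d = [16; 4,32] (ℓ=2, even), read p_1/q_1
k=0  a_k=16  p_k/q_k = 16/1
k=1  a_k=4  p_k/q_k = 65/4
(x₁, y₁) = (65, 4);  65² − 264·4² = 1 ✓
k=2:  x_2 = 65·65+264·4·4 = 8449,  y_2 = 65·4+4·65 = 520
k=3:  x_3 = 65·8449+264·4·520 = 1098305,  y_3 = 65·520+4·8449 = 67596
k=4:  x_4 = 65·1098305+264·4·67596 = 142771201,  y_4 = 65·67596+4·1098305 = 8786960
k=5:  x_5 = 65·142771201+264·4·8786960 = 18559157825,  y_5 = 65·8786960+4·142771201 = 1142237204

65 4
8449 520
1098305 67596
142771201 8786960
18559157825 1142237204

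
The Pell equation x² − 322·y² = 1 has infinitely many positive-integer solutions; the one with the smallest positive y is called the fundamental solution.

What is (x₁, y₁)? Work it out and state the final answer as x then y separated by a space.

d=322: √d = [17; 1,16,1,34] (ℓ=4, even), read p_3/q_3
i=0: a=17 ⇒ p=17, q=1
…
i=2: a=16 ⇒ p=305, q=17
i=3: a=1 ⇒ p=323, q=18
→ (323, 18).  Check: 323²=104329, 322·18²=104328, difference 1.

323 18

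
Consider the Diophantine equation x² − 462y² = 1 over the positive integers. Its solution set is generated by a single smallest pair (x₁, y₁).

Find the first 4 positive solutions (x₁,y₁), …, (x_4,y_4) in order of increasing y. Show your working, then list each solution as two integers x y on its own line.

d=462: √d = [21; 2,42] (ℓ=2, even), read p_1/q_1
k=0  a_k=21  p_k/q_k = 21/1
k=1  a_k=2  p_k/q_k = 43/2
→ (43, 2).  Check: 43²=1849, 462·2²=1848, difference 1.
(43+2√462)^2 = 3697 + 172√462
(43+2√462)^3 = 317899 + 14790√462
(43+2√462)^4 = 27335617 + 1271768√462

43 2
3697 172
317899 14790
27335617 1271768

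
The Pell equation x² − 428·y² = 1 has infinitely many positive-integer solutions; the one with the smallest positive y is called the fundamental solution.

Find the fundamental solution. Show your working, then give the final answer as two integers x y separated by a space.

[20; 1,2,4,1,5,10,5,1,4,2,1,40] for √428; ℓ=12 ⇒ convergent index 11
a_0=20:  p_0=20·1+0=20,  q_0=20·0+1=1
a_1=1:  p_1=1·20+1=21,  q_1=1·1+0=1
a_2=2:  p_2=2·21+20=62,  q_2=2·1+1=3
a_3=4:  p_3=4·62+21=269,  q_3=4·3+1=13
…
a_5=5:  p_5=5·331+269=1924,  q_5=5·16+13=93
a_6=10:  p_6=10·1924+331=19571,  q_6=10·93+16=946
a_7=5:  p_7=5·19571+1924=99779,  q_7=5·946+93=4823
a_8=1:  p_8=1·99779+19571=119350,  q_8=1·4823+946=5769
…
a_10=2:  p_10=2·577179+119350=1273708,  q_10=2·27899+5769=61567
a_11=1:  p_11=1·1273708+577179=1850887,  q_11=1·61567+27899=89466
(x₁, y₁) = (1850887, 89466);  1850887² − 428·89466² = 1 ✓

1850887 89466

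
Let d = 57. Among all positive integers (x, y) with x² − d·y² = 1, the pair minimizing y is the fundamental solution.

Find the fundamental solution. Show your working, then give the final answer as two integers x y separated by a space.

d=57: √d = [7; 1,1,4,1,1,14] (ℓ=6, even), read p_5/q_5
a_0=7:  p_0=7·1+0=7,  q_0=7·0+1=1
…
a_4=1:  p_4=1·68+15=83,  q_4=1·9+2=11
a_5=1:  p_5=1·83+68=151,  q_5=1·11+9=20
fundamental: x₁=151, y₁=20  (since 22801 − 57·400 = 1)

151 20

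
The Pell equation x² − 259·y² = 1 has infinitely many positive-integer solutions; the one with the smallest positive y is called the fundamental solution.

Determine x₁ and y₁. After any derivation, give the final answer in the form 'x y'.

847225 52644

[16; 10,1,2,3,4,3,2,1,10,32] for √259; ℓ=10 ⇒ convergent index 9
step 0: (16, 1)  from 16·(1,0) + (0,1)
…
step 3: (515, 32)  from 2·(177,11) + (161,10)
step 4: (1722, 107)  from 3·(515,32) + (177,11)
step 5: (7403, 460)  from 4·(1722,107) + (515,32)
…
step 8: (79196, 4921)  from 1·(55265,3434) + (23931,1487)
step 9: (847225, 52644)  from 10·(79196,4921) + (55265,3434)
(x₁, y₁) = (847225, 52644);  847225² − 259·52644² = 1 ✓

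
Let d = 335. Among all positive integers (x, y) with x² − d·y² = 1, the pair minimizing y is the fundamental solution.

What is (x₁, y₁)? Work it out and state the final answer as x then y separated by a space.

604 33

√335 → a₀=18, period (3,3,3,36); ℓ=4 even so k=3
k=0  a_k=18  p_k/q_k = 18/1
k=1  a_k=3  p_k/q_k = 55/3
k=2  a_k=3  p_k/q_k = 183/10
k=3  a_k=3  p_k/q_k = 604/33
→ (604, 33).  Check: 604²=364816, 335·33²=364815, difference 1.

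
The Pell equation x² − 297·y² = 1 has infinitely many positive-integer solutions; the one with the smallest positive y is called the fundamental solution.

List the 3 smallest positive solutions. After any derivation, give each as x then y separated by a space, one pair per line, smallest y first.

48599 2820
4723725601 274098360
459136680917399 26641812392460

√297 → a₀=17, period (4,3,1,1,2,1,1,3,4,34); ℓ=10 even so k=9
i=0: a=17 ⇒ p=17, q=1
…
i=4: a=1 ⇒ p=517, q=30
…
i=8: a=3 ⇒ p=11357, q=659
i=9: a=4 ⇒ p=48599, q=2820
fundamental: x₁=48599, y₁=2820  (since 2361862801 − 297·7952400 = 1)
(x_2, y_2) = (48599·48599 + 297·2820·2820, 48599·2820 + 2820·48599) = (4723725601, 274098360)
(x_3, y_3) = (48599·4723725601 + 297·2820·274098360, 48599·274098360 + 2820·4723725601) = (459136680917399, 26641812392460)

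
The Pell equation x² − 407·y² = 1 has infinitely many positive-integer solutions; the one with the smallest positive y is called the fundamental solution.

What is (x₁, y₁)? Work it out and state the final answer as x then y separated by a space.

2663 132

d=407: √d = [20; 5,1,2,1,5,40] (ℓ=6, even), read p_5/q_5
i=0: a=20 ⇒ p=20, q=1
i=1: a=5 ⇒ p=101, q=5
i=2: a=1 ⇒ p=121, q=6
…
i=4: a=1 ⇒ p=464, q=23
i=5: a=5 ⇒ p=2663, q=132
fundamental: x₁=2663, y₁=132  (since 7091569 − 407·17424 = 1)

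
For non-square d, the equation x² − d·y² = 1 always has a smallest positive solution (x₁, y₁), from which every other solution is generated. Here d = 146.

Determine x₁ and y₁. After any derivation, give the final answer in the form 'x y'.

145 12

√146 = [12; 12,24, …], period ℓ=2 (even) → k=1
k=0  a_k=12  p_k/q_k = 12/1
k=1  a_k=12  p_k/q_k = 145/12
fundamental: x₁=145, y₁=12  (since 21025 − 146·144 = 1)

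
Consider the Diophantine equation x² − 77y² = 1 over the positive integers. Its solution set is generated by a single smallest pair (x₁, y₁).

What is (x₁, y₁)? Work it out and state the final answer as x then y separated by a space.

[8; 1,3,2,3,1,16] for √77; ℓ=6 ⇒ convergent index 5
i=0: a=8 ⇒ p=8, q=1
i=1: a=1 ⇒ p=9, q=1
…
i=3: a=2 ⇒ p=79, q=9
i=4: a=3 ⇒ p=272, q=31
i=5: a=1 ⇒ p=351, q=40
→ (351, 40).  Check: 351²=123201, 77·40²=123200, difference 1.

351 40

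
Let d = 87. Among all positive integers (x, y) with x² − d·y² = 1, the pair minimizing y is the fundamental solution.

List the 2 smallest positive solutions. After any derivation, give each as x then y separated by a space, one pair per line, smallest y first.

28 3
1567 168

√87 = [9; 3,18, …], period ℓ=2 (even) → k=1
i=0: a=9 ⇒ p=9, q=1
i=1: a=3 ⇒ p=28, q=3
fundamental: x₁=28, y₁=3  (since 784 − 87·9 = 1)
(x_2, y_2) = (28·28 + 87·3·3, 28·3 + 3·28) = (1567, 168)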